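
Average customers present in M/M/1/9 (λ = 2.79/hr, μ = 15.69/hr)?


ρ = 2.79/15.69 = 0.1778
L = ρ[1 − (K+1)ρ^K + Kρ^(K+1)] / [(1−ρ)(1−ρ^(K+1))]
Numerator: 0.1778·(1 − 10·0.0000001778 + 9·0.00000003161) = 0.177820
Denominator: (0.8222)·(1.000000) = 0.822180
L = 0.177820/0.822180 = 0.2163

Final: 0.2163


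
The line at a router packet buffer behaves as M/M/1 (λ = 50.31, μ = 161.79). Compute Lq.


ρ = 50.31/161.79 = 0.3110
Lq = ρ²/(1−ρ) = 0.09670/0.6890 = 0.1403

Final: 0.1403


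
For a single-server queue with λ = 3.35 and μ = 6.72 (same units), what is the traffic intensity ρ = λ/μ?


ρ = λ/μ = 3.35/6.72 = 0.4985

Final: 0.4985


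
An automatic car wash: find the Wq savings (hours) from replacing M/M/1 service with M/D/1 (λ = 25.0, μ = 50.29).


ρ = 25.0/50.29 = 0.4971
Wq(M/M/1) = ρ/(μ−λ) = 0.4971/25.29 = 0.01966 hr
Wq(M/D/1) = ρ/(2(μ−λ)) = 0.009828 hr
Savings = 0.01966 − 0.009828 = 0.009828 hr

Final: 0.009828 hr


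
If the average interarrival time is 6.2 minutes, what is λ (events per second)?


λ = 1/(interarrival time) in consistent units.
1 second = 0.0166667 min, so λ = 0.0166667/6.2 = 0.002688 per second

Final: 0.002688 /sec


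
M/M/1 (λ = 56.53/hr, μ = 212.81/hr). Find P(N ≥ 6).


ρ = 56.53/212.81 = 0.2656
P(N ≥ n) = ρ^n = 0.2656^6 = 0.0003513

Final: 0.0003513


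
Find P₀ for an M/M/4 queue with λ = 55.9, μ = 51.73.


a = λ/μ = 55.9/51.73 = 1.0806; ρ = a/c = 0.2702
Σ_{k=0}^{3} a^k/k! (terms k=0..3) = 1.00000 + 1.08061 + 0.58386 + 0.21031 = 2.87478
Tail: a^4/(4!(1−ρ)) = 1.36357/(24·0.7298) = 0.07785
P₀ = 1/(2.87478 + 0.07785) = 1/2.95262 = 0.338682

Final: 0.338682


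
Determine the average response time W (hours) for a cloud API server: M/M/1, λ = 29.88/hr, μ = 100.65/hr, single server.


W = 1/(μ−λ) = 1/(100.65 − 29.88) = 1/70.77 = 0.01413 hr

Final: 0.01413 hr


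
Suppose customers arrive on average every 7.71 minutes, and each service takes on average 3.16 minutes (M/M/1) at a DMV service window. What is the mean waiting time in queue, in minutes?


λ = 60/7.71 = 7.7821 /hr
μ = 60/3.16 = 18.9873 /hr
ρ = λ/μ = 7.7821/18.9873 = 0.4099
Wq = ρ/(μ−λ) = 0.4099/(18.9873−7.7821) = 0.03658 hr
In minutes: 0.03658·60 = 2.195 min

Final: 2.195 min


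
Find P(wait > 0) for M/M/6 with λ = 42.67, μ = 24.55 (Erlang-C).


a = λ/μ = 1.7381; ρ = a/6 = 0.2897
P₀ = 0.175747 (from M/M/c formula)
C(c,a) = [a^c/(c!(1−ρ))]·P₀ = [27.56937/(720·0.7103)]·0.175747
= 0.05391·0.175747 = 0.009474

Final: 0.009474


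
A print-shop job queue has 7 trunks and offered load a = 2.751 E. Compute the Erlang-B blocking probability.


B(c,a) = (a^c/c!) / Σ_{k=0}^{c} a^k/k!
a^7/7! = 0.236594
Σ terms (k=0..7): 1.00000 + 2.75100 + 3.78400 + 3.46993 + 2.38644 + 1.31302 + 0.60202 + 0.23659 = 15.543007
B = 0.236594/15.543007 = 0.015222

Final: 0.015222


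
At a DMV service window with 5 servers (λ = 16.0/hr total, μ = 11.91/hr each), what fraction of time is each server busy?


ρ = λ/(cμ) = 16.0/(5·11.91) = 16.0/59.55 = 0.2687

Final: 0.2687


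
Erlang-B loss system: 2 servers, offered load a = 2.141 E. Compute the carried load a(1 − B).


B(2,2.141) = 0.421860 (Erlang-B)
Carried load = a(1 − B) = 2.141·(1 − 0.421860) = 2.141·0.578140 = 1.2378 E

Final: 1.2378 Erlangs


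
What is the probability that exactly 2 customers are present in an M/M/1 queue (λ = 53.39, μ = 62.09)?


ρ = 53.39/62.09 = 0.8599
P_n = (1−ρ)·ρ^n = (1 − 0.8599)·0.8599^2 = 0.1401·0.739395 = 0.103603

Final: 0.103603


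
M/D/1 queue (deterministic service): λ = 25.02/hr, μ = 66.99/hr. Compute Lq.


ρ = 25.02/66.99 = 0.3735
M/D/1: Lq = ρ²/(2(1−ρ)) = 0.1395/(2·0.6265) = 0.11133

Final: 0.11133


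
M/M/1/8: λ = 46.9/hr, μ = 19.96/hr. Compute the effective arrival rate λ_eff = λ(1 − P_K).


ρ = 2.3497; P_K = (1−ρ)ρ^8/(1−ρ^9) = 0.574677
λ_eff = λ(1 − P_K) = 46.9·(1 − 0.574677) = 46.9·0.425323 = 19.9477 /hr

Final: 19.9477 /hr


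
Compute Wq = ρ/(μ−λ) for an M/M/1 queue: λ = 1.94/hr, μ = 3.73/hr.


ρ = 1.94/3.73 = 0.5201
Wq = ρ/(μ−λ) = 0.5201/(3.73 − 1.94) = 0.5201/1.79 = 0.2906 hr

Final: 0.2906 hr


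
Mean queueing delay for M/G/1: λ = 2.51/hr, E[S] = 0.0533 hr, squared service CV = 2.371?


ρ = λ·E[S] = 2.51·0.0533 = 0.1338
E[S²] = E[S]²(1+C_s²) = 0.0533²·(1+2.371) = 0.009577
Wq = λ·E[S²]/(2(1−ρ)) = 2.51·0.009577/(2·0.8662) = 0.01387 hr

Final: 0.01387 hr


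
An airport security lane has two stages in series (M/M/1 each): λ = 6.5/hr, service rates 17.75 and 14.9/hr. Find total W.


Each node sees arrival rate λ = 6.5/hr (tandem ⇒ throughput preserved).
W₁ = 1/(μ₁−λ) = 1/(17.75−6.5) = 0.08889 hr
W₂ = 1/(μ₂−λ) = 1/(14.9−6.5) = 0.11905 hr
W_total = W₁ + W₂ = 0.08889 + 0.11905 = 0.20794 hr

Final: 0.20794 hr


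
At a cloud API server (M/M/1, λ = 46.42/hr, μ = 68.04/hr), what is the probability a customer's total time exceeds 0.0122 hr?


W ~ Exponential(μ−λ) for M/M/1.
μ − λ = 68.04 − 46.42 = 21.6200
P(W > t) = e^{−(μ−λ)t} = e^{−0.2638} = 0.768155

Final: 0.768155


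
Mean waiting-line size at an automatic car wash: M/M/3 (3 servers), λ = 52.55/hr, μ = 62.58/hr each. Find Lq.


a = λ/μ = 0.8397; ρ = a/3 = 0.2799
P₀ = 0.429306
Lq = P₀·a^c·ρ / (c!·(1−ρ)²) = 0.429306·0.59212·0.2799/(6·0.51853)
= 0.02287

Final: 0.02287


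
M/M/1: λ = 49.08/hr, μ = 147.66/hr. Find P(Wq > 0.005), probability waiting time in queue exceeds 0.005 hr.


ρ = 49.08/147.66 = 0.3324
P(Wq > t) = ρ·e^{−(μ−λ)t} = 0.3324·e^{−0.4929}
= 0.3324·0.610852 = 0.203038

Final: 0.203038


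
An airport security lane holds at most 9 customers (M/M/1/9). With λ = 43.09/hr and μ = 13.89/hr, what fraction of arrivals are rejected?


ρ = λ/μ = 43.09/13.89 = 3.1022
P_K = (1−ρ)ρ^K/(1−ρ^(K+1)) = (-2.1022·26611.431385)/(1 − 82554.829256)
= -55943.397871/-82553.829256 = 0.677660

Final: 0.677660


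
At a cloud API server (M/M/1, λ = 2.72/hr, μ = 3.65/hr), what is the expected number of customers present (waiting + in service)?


ρ = λ/μ = 2.72/3.65 = 0.7452
L = ρ/(1−ρ) = 0.7452/(1 − 0.7452) = 0.7452/0.2548 = 2.9247

Final: 2.9247


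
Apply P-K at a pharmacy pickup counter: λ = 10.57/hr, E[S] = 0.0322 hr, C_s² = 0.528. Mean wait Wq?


ρ = λ·E[S] = 10.57·0.0322 = 0.3404
E[S²] = E[S]²(1+C_s²) = 0.0322²·(1+0.528) = 0.001584
Wq = λ·E[S²]/(2(1−ρ)) = 10.57·0.001584/(2·0.6596) = 0.01269 hr

Final: 0.01269 hr


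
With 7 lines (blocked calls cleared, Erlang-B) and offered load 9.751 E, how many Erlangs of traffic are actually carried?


B(7,9.751) = 0.397762 (Erlang-B)
Carried load = a(1 − B) = 9.751·(1 − 0.397762) = 9.751·0.602238 = 5.8724 E

Final: 5.8724 Erlangs


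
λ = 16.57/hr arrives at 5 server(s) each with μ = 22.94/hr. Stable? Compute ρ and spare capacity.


Total capacity cμ = 5·22.94 = 114.70/hr
ρ = λ/(cμ) = 16.57/114.70 = 0.1445
Stable ⇔ ρ < 1: YES
Spare capacity = cμ − λ = 114.70 − 16.57 = 98.13/hr

Final: ρ = 0.1445; stable; margin = 98.13/hr


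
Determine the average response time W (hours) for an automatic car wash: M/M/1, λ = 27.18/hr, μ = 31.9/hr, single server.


W = 1/(μ−λ) = 1/(31.9 − 27.18) = 1/4.72 = 0.2119 hr

Final: 0.2119 hr


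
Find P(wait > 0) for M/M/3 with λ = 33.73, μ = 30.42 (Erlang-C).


a = λ/μ = 1.1088; ρ = a/3 = 0.3696
P₀ = 0.324259 (from M/M/c formula)
C(c,a) = [a^c/(c!(1−ρ))]·P₀ = [1.36324/(6·0.6304)]·0.324259
= 0.36042·0.324259 = 0.116869

Final: 0.116869


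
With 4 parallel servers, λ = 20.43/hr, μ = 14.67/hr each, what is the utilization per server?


ρ = λ/(cμ) = 20.43/(4·14.67) = 20.43/58.68 = 0.3482

Final: 0.3482


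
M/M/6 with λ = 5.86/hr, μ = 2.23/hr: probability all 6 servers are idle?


a = λ/μ = 5.86/2.23 = 2.6278; ρ = a/c = 0.4380
Σ_{k=0}^{5} a^k/k! (terms k=0..5) = 1.00000 + 2.62780 + 3.45267 + 3.02431 + 1.98683 + 1.04420 = 13.13581
Tail: a^6/(6!(1−ρ)) = 329.27330/(720·0.5620) = 0.81370
P₀ = 1/(13.13581 + 0.81370) = 1/13.94951 = 0.071687

Final: 0.071687


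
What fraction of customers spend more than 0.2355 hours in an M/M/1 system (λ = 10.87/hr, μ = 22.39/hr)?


W ~ Exponential(μ−λ) for M/M/1.
μ − λ = 22.39 − 10.87 = 11.5200
P(W > t) = e^{−(μ−λ)t} = e^{−2.7130} = 0.066340

Final: 0.066340


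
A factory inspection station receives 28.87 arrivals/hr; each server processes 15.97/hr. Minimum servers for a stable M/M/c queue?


Stability requires cμ > λ ⇔ c > λ/μ.
λ/μ = 28.87/15.97 = 1.8078
Minimum integer c = ⌊1.8078⌋ + 1 = 2
Check: 2·15.97 = 31.94 > 28.87, while 1·15.97 = 15.97 ≤ 28.87

Final: 2 servers


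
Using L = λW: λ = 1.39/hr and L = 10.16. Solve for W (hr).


W = L/λ = 10.16/1.39 = 7.3094 hr

Final: 7.3094 hr


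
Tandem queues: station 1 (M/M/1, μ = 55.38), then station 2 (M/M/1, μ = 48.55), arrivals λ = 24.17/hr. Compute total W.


Each node sees arrival rate λ = 24.17/hr (tandem ⇒ throughput preserved).
W₁ = 1/(μ₁−λ) = 1/(55.38−24.17) = 0.03204 hr
W₂ = 1/(μ₂−λ) = 1/(48.55−24.17) = 0.04102 hr
W_total = W₁ + W₂ = 0.03204 + 0.04102 = 0.07306 hr

Final: 0.07306 hr


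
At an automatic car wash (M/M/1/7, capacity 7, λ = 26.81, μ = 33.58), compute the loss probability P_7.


ρ = λ/μ = 26.81/33.58 = 0.7984
P_K = (1−ρ)ρ^K/(1−ρ^(K+1)) = (0.2016·0.206782)/(1 − 0.165093)
= 0.041689/0.834907 = 0.049932

Final: 0.049932


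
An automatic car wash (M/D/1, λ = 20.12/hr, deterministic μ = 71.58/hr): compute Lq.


ρ = 20.12/71.58 = 0.2811
M/D/1: Lq = ρ²/(2(1−ρ)) = 0.07901/(2·0.7189) = 0.05495

Final: 0.05495


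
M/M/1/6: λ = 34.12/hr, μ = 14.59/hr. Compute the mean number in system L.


ρ = 34.12/14.59 = 2.3386
L = ρ[1 − (K+1)ρ^K + Kρ^(K+1)] / [(1−ρ)(1−ρ^(K+1))]
Numerator: 2.3386·(1 − 7·163.577054 + 6·382.539349) = 2692.174900
Denominator: (-1.3386)·(-381.539349) = 510.724022
L = 2692.174900/510.724022 = 5.2713

Final: 5.2713


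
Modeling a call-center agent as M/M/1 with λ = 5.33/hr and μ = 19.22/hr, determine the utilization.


ρ = λ/μ = 5.33/19.22 = 0.2773

Final: 0.2773


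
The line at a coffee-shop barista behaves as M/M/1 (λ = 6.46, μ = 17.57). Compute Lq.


ρ = 6.46/17.57 = 0.3677
Lq = ρ²/(1−ρ) = 0.1352/0.6323 = 0.2138

Final: 0.2138


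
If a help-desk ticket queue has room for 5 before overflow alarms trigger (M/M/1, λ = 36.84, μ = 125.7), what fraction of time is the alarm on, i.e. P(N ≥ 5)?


ρ = 36.84/125.7 = 0.2931
P(N ≥ n) = ρ^n = 0.2931^5 = 0.002162

Final: 0.002162


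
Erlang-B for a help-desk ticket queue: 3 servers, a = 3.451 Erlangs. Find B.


B(c,a) = (a^c/c!) / Σ_{k=0}^{c} a^k/k!
a^3/3! = 6.849890
Σ terms (k=0..3): 1.00000 + 3.45100 + 5.95470 + 6.84989 = 17.255591
B = 6.849890/17.255591 = 0.396966

Final: 0.396966


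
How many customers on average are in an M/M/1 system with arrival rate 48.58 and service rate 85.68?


ρ = λ/μ = 48.58/85.68 = 0.5670
L = ρ/(1−ρ) = 0.5670/(1 − 0.5670) = 0.5670/0.4330 = 1.3094

Final: 1.3094


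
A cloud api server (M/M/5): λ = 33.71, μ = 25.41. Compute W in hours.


a = 1.3266; ρ = 0.2653; P₀ = 0.265150
Lq = P₀·a^c·ρ/(c!(1−ρ)²) = 0.004464
Wq = Lq/λ = 0.004464/33.71 = 0.0001324 hr
W = Wq + 1/μ = 0.0001324 + 0.03935 = 0.03949 hr

Final: 0.03949 hr


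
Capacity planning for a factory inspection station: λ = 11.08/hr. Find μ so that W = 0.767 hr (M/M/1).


W = 1/(μ−λ) ⇒ μ − λ = 1/W = 1/0.767 = 1.3038
μ = λ + 1/W = 11.08 + 1.3038 = 12.3838 per hr

Final: 12.3838 /hr


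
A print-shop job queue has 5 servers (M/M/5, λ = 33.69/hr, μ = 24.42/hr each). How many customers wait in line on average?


a = λ/μ = 1.3796; ρ = a/5 = 0.2759
P₀ = 0.251423
Lq = P₀·a^c·ρ / (c!·(1−ρ)²) = 0.251423·4.99778·0.2759/(120·0.52429)
= 0.005511

Final: 0.005511


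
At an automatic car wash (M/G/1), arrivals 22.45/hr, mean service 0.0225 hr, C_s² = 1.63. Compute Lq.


ρ = λ·E[S] = 22.45·0.0225 = 0.5051
Lq = ρ²(1+C_s²)/(2(1−ρ)) = 0.2552·(1+1.63)/(2·0.4949)
= 0.2552·2.6300/0.9898 = 0.67800

Final: 0.67800


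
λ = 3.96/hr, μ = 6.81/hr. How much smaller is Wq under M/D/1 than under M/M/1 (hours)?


ρ = 3.96/6.81 = 0.5815
Wq(M/M/1) = ρ/(μ−λ) = 0.5815/2.85 = 0.20403 hr
Wq(M/D/1) = ρ/(2(μ−λ)) = 0.10202 hr
Savings = 0.20403 − 0.10202 = 0.10202 hr

Final: 0.10202 hr


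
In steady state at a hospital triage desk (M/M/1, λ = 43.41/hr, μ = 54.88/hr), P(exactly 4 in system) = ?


ρ = 43.41/54.88 = 0.7910
P_n = (1−ρ)·ρ^n = (1 − 0.7910)·0.7910^4 = 0.2090·0.391474 = 0.081819

Final: 0.081819


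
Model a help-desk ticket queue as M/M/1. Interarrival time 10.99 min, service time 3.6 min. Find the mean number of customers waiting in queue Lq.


λ = 60/10.99 = 5.4595 /hr
μ = 60/3.6 = 16.6667 /hr
ρ = λ/μ = 5.4595/16.6667 = 0.3276
Lq = ρ²/(1−ρ) = 0.1073/0.6724 = 0.1596

Final: 0.1596


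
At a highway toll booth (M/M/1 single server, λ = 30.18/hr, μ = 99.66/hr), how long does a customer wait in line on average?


ρ = 30.18/99.66 = 0.3028
Wq = ρ/(μ−λ) = 0.3028/(99.66 − 30.18) = 0.3028/69.48 = 0.004359 hr

Final: 0.004359 hr


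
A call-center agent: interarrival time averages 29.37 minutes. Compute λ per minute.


λ = 1/(interarrival time) in consistent units.
1 minute = 1 min, so λ = 1/29.37 = 0.03405 per minute

Final: 0.03405 /min


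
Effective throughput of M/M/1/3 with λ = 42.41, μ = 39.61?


ρ = 1.0707; P_K = (1−ρ)ρ^3/(1−ρ^4) = 0.276166
λ_eff = λ(1 − P_K) = 42.41·(1 − 0.276166) = 42.41·0.723834 = 30.6978 /hr

Final: 30.6978 /hr


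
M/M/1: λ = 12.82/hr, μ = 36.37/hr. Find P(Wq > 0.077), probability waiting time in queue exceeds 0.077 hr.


ρ = 12.82/36.37 = 0.3525
P(Wq > t) = ρ·e^{−(μ−λ)t} = 0.3525·e^{−1.8133}
= 0.3525·0.163107 = 0.057493

Final: 0.057493


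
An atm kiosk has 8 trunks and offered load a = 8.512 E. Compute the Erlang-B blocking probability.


B(c,a) = (a^c/c!) / Σ_{k=0}^{c} a^k/k!
a^8/8! = 683.490364
Σ terms (k=0..8): 1.00000 + 8.51200 + 36.22707 + 102.78828 + 218.73346 + 372.37184 + 528.27151 + 642.37816 + 683.49036 = 2593.772687
B = 683.490364/2593.772687 = 0.263512

Final: 0.263512


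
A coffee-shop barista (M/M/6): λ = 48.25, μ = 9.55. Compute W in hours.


a = 5.0524; ρ = 0.8421; P₀ = 0.004147
Lq = P₀·a^c·ρ/(c!(1−ρ)²) = 3.23359
Wq = Lq/λ = 3.23359/48.25 = 0.06702 hr
W = Wq + 1/μ = 0.06702 + 0.10471 = 0.17173 hr

Final: 0.17173 hr


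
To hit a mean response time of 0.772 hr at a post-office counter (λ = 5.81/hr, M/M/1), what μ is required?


W = 1/(μ−λ) ⇒ μ − λ = 1/W = 1/0.772 = 1.2953
μ = λ + 1/W = 5.81 + 1.2953 = 7.1053 per hr

Final: 7.1053 /hr


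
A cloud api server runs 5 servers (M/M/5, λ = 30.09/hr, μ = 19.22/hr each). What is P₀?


a = λ/μ = 30.09/19.22 = 1.5656; ρ = a/c = 0.3131
Σ_{k=0}^{4} a^k/k! (terms k=0..4) = 1.00000 + 1.56556 + 1.22548 + 0.63952 + 0.25030 = 4.68086
Tail: a^5/(5!(1−ρ)) = 9.40468/(120·0.6869) = 0.11410
P₀ = 1/(4.68086 + 0.11410) = 1/4.79496 = 0.208552

Final: 0.208552


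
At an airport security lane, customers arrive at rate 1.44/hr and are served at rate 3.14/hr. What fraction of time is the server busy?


ρ = λ/μ = 1.44/3.14 = 0.4586

Final: 0.4586


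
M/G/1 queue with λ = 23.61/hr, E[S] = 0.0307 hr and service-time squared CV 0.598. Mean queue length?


ρ = λ·E[S] = 23.61·0.0307 = 0.7248
Lq = ρ²(1+C_s²)/(2(1−ρ)) = 0.5254·(1+0.598)/(2·0.2752)
= 0.5254·1.5980/0.5503 = 1.52549

Final: 1.52549


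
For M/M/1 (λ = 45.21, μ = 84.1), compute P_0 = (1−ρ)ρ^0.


ρ = 45.21/84.1 = 0.5376
P_n = (1−ρ)·ρ^n = (1 − 0.5376)·0.5376^0 = 0.4624·1.000000 = 0.462426

Final: 0.462426


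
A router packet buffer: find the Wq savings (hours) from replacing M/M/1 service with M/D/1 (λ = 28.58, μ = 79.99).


ρ = 28.58/79.99 = 0.3573
Wq(M/M/1) = ρ/(μ−λ) = 0.3573/51.41 = 0.006950 hr
Wq(M/D/1) = ρ/(2(μ−λ)) = 0.003475 hr
Savings = 0.006950 − 0.003475 = 0.003475 hr

Final: 0.003475 hr


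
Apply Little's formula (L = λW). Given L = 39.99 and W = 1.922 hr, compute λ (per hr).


λ = L/W = 39.99/1.922 = 20.8065 /hr

Final: 20.8065 /hr


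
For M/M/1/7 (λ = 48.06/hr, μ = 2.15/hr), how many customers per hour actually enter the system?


ρ = 22.3535; P_K = (1−ρ)ρ^7/(1−ρ^8) = 0.955264
λ_eff = λ(1 − P_K) = 48.06·(1 − 0.955264) = 48.06·0.044736 = 2.1500 /hr

Final: 2.1500 /hr


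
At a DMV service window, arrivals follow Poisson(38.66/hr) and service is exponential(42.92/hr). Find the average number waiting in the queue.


ρ = 38.66/42.92 = 0.9007
Lq = ρ²/(1−ρ) = 0.8113/0.09925 = 8.1744

Final: 8.1744


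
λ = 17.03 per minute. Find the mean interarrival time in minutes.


Mean interarrival time = 1/λ = 1/17.03 minute = 0.05872 minute
In minutes: 0.05872 × 1 = 0.05872 min

Final: 0.05872 min


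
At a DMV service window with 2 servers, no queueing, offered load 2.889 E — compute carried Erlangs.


B(2,2.889) = 0.517623 (Erlang-B)
Carried load = a(1 − B) = 2.889·(1 − 0.517623) = 2.889·0.482377 = 1.3936 E

Final: 1.3936 Erlangs


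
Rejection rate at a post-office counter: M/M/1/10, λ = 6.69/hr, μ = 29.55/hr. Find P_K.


ρ = λ/μ = 6.69/29.55 = 0.2264
P_K = (1−ρ)ρ^K/(1−ρ^(K+1)) = (0.7736·0.0000003537)/(1 − 0.00000008009)
= 0.0000002737/1.000000 = 0.0000002737

Final: 0.0000002737


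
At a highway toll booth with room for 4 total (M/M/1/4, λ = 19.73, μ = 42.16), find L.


ρ = 19.73/42.16 = 0.4680
L = ρ[1 − (K+1)ρ^K + Kρ^(K+1)] / [(1−ρ)(1−ρ^(K+1))]
Numerator: 0.4680·(1 − 5·0.047963 + 4·0.022446) = 0.397767
Denominator: (0.5320)·(0.977554) = 0.520079
L = 0.397767/0.520079 = 0.7648

Final: 0.7648


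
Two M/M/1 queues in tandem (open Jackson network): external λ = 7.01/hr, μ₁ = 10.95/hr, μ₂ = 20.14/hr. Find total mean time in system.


Each node sees arrival rate λ = 7.01/hr (tandem ⇒ throughput preserved).
W₁ = 1/(μ₁−λ) = 1/(10.95−7.01) = 0.25381 hr
W₂ = 1/(μ₂−λ) = 1/(20.14−7.01) = 0.07616 hr
W_total = W₁ + W₂ = 0.25381 + 0.07616 = 0.32997 hr

Final: 0.32997 hr


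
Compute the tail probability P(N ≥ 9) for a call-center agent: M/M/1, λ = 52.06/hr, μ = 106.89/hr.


ρ = 52.06/106.89 = 0.4870
P(N ≥ n) = ρ^n = 0.4870^9 = 0.001542

Final: 0.001542


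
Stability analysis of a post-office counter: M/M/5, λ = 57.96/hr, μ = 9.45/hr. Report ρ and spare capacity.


Total capacity cμ = 5·9.45 = 47.25/hr
ρ = λ/(cμ) = 57.96/47.25 = 1.2267
Stable ⇔ ρ < 1: NO
Spare capacity = cμ − λ = 47.25 − 57.96 = -10.71/hr

Final: ρ = 1.2267; unstable; margin = -10.71/hr


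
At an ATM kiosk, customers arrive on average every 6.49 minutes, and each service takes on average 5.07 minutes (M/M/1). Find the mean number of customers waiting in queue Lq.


λ = 60/6.49 = 9.2450 /hr
μ = 60/5.07 = 11.8343 /hr
ρ = λ/μ = 9.2450/11.8343 = 0.7812
Lq = ρ²/(1−ρ) = 0.6103/0.2188 = 2.7892

Final: 2.7892


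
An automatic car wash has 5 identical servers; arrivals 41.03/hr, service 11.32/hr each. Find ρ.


ρ = λ/(cμ) = 41.03/(5·11.32) = 41.03/56.60 = 0.7249

Final: 0.7249


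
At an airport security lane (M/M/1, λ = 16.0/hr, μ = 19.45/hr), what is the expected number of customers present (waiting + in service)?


ρ = λ/μ = 16.0/19.45 = 0.8226
L = ρ/(1−ρ) = 0.8226/(1 − 0.8226) = 0.8226/0.1774 = 4.6377

Final: 4.6377


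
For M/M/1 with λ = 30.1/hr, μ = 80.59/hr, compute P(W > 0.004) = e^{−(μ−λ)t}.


W ~ Exponential(μ−λ) for M/M/1.
μ − λ = 80.59 − 30.1 = 50.4900
P(W > t) = e^{−(μ−λ)t} = e^{−0.2020} = 0.817128

Final: 0.817128


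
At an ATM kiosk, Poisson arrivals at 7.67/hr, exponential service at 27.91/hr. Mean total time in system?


W = 1/(μ−λ) = 1/(27.91 − 7.67) = 1/20.24 = 0.04941 hr

Final: 0.04941 hr


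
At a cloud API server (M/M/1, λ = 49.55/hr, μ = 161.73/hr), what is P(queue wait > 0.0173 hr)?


ρ = 49.55/161.73 = 0.3064
P(Wq > t) = ρ·e^{−(μ−λ)t} = 0.3064·e^{−1.9407}
= 0.3064·0.143601 = 0.043996

Final: 0.043996


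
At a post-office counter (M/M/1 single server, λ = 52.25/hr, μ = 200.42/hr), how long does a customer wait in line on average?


ρ = 52.25/200.42 = 0.2607
Wq = ρ/(μ−λ) = 0.2607/(200.42 − 52.25) = 0.2607/148.17 = 0.001759 hr

Final: 0.001759 hr


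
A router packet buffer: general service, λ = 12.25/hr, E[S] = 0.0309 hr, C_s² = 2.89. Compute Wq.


ρ = λ·E[S] = 12.25·0.0309 = 0.3785
E[S²] = E[S]²(1+C_s²) = 0.0309²·(1+2.89) = 0.003714
Wq = λ·E[S²]/(2(1−ρ)) = 12.25·0.003714/(2·0.6215) = 0.03661 hr

Final: 0.03661 hr


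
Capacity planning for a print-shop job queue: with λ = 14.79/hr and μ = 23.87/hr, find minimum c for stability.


Stability requires cμ > λ ⇔ c > λ/μ.
λ/μ = 14.79/23.87 = 0.6196
Minimum integer c = ⌊0.6196⌋ + 1 = 1
Check: 1·23.87 = 23.87 > 14.79, while 0·23.87 = 0.00 ≤ 14.79

Final: 1 servers


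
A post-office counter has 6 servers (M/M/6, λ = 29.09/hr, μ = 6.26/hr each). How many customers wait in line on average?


a = λ/μ = 4.6470; ρ = a/6 = 0.7745
P₀ = 0.007537
Lq = P₀·a^c·ρ / (c!·(1−ρ)²) = 0.007537·10069.69527·0.7745/(720·0.05085)
= 1.60545

Final: 1.60545


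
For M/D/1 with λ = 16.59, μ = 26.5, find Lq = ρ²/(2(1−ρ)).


ρ = 16.59/26.5 = 0.6260
M/D/1: Lq = ρ²/(2(1−ρ)) = 0.3919/(2·0.3740) = 0.52401

Final: 0.52401


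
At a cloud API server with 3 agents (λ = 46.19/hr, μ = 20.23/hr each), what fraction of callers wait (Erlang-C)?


a = λ/μ = 2.2832; ρ = a/3 = 0.7611
P₀ = 0.070456 (from M/M/c formula)
C(c,a) = [a^c/(c!(1−ρ))]·P₀ = [11.90299/(6·0.2389)]·0.070456
= 8.30336·0.070456 = 0.585024

Final: 0.585024


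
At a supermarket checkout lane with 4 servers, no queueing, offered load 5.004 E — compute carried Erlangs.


B(4,5.004) = 0.398659 (Erlang-B)
Carried load = a(1 − B) = 5.004·(1 − 0.398659) = 5.004·0.601341 = 3.0091 E

Final: 3.0091 Erlangs


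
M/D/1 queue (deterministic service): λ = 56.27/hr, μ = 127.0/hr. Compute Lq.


ρ = 56.27/127.0 = 0.4431
M/D/1: Lq = ρ²/(2(1−ρ)) = 0.1963/(2·0.5569) = 0.17624

Final: 0.17624


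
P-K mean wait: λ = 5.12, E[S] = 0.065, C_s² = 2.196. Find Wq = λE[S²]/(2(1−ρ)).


ρ = λ·E[S] = 5.12·0.065 = 0.3328
E[S²] = E[S]²(1+C_s²) = 0.065²·(1+2.196) = 0.013503
Wq = λ·E[S²]/(2(1−ρ)) = 5.12·0.013503/(2·0.6672) = 0.05181 hr

Final: 0.05181 hr


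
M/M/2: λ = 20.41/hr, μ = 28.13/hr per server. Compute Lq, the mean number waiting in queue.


a = λ/μ = 0.7256; ρ = a/2 = 0.3628
P₀ = 0.467588
Lq = P₀·a^c·ρ / (c!·(1−ρ)²) = 0.467588·0.52644·0.3628/(2·0.40605)
= 0.10996

Final: 0.10996


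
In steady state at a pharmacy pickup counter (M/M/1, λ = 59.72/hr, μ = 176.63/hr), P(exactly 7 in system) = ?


ρ = 59.72/176.63 = 0.3381
P_n = (1−ρ)·ρ^n = (1 − 0.3381)·0.3381^7 = 0.6619·0.0005051 = 0.0003343

Final: 0.0003343


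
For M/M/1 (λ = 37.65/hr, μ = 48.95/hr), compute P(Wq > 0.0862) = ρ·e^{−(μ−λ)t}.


ρ = 37.65/48.95 = 0.7692
P(Wq > t) = ρ·e^{−(μ−λ)t} = 0.7692·e^{−0.9741}
= 0.7692·0.377547 = 0.290391

Final: 0.290391


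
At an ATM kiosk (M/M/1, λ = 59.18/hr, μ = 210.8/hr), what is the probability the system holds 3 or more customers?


ρ = 59.18/210.8 = 0.2807
P(N ≥ n) = ρ^n = 0.2807^3 = 0.022127

Final: 0.022127


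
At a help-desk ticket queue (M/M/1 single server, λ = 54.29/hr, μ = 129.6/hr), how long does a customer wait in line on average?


ρ = 54.29/129.6 = 0.4189
Wq = ρ/(μ−λ) = 0.4189/(129.6 − 54.29) = 0.4189/75.31 = 0.005562 hr

Final: 0.005562 hr


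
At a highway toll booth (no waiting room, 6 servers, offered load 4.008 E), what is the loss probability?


B(c,a) = (a^c/c!) / Σ_{k=0}^{c} a^k/k!
a^6/6! = 5.757498
Σ terms (k=0..6): 1.00000 + 4.00800 + 8.03203 + 10.73079 + 10.75226 + 8.61901 + 5.75750 = 48.899590
B = 5.757498/48.899590 = 0.117741

Final: 0.117741


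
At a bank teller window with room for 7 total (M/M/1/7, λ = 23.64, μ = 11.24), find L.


ρ = 23.64/11.24 = 2.1032
L = ρ[1 − (K+1)ρ^K + Kρ^(K+1)] / [(1−ρ)(1−ρ^(K+1))]
Numerator: 2.1032·(1 − 8·182.040545 + 7·382.868192) = 2575.903969
Denominator: (-1.1032)·(-381.868192) = 421.278077
L = 2575.903969/421.278077 = 6.1145

Final: 6.1145


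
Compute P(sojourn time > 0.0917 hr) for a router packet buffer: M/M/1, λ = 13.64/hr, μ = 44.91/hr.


W ~ Exponential(μ−λ) for M/M/1.
μ − λ = 44.91 − 13.64 = 31.2700
P(W > t) = e^{−(μ−λ)t} = e^{−2.8675} = 0.056843

Final: 0.056843


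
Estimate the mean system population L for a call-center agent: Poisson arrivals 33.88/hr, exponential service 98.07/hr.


ρ = λ/μ = 33.88/98.07 = 0.3455
L = ρ/(1−ρ) = 0.3455/(1 − 0.3455) = 0.3455/0.6545 = 0.5278

Final: 0.5278


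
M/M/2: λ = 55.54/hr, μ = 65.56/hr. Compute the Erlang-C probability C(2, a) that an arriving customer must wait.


a = λ/μ = 0.8472; ρ = a/2 = 0.4236
P₀ = 0.404907 (from M/M/c formula)
C(c,a) = [a^c/(c!(1−ρ))]·P₀ = [0.71768/(2·0.5764)]·0.404907
= 0.62254·0.404907 = 0.252070

Final: 0.252070


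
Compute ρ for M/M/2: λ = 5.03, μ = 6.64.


ρ = λ/(cμ) = 5.03/(2·6.64) = 5.03/13.28 = 0.3788

Final: 0.3788


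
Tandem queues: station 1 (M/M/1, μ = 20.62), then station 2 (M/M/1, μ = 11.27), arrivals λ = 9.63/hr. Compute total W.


Each node sees arrival rate λ = 9.63/hr (tandem ⇒ throughput preserved).
W₁ = 1/(μ₁−λ) = 1/(20.62−9.63) = 0.09099 hr
W₂ = 1/(μ₂−λ) = 1/(11.27−9.63) = 0.60976 hr
W_total = W₁ + W₂ = 0.09099 + 0.60976 = 0.70075 hr

Final: 0.70075 hr


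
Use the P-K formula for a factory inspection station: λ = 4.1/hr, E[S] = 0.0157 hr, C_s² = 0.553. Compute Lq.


ρ = λ·E[S] = 4.1·0.0157 = 0.06437
Lq = ρ²(1+C_s²)/(2(1−ρ)) = 0.004143·(1+0.553)/(2·0.9356)
= 0.004143·1.5530/1.8713 = 0.003439

Final: 0.003439


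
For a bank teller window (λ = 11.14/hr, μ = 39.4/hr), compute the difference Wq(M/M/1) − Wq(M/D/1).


ρ = 11.14/39.4 = 0.2827
Wq(M/M/1) = ρ/(μ−λ) = 0.2827/28.26 = 0.01000 hr
Wq(M/D/1) = ρ/(2(μ−λ)) = 0.005002 hr
Savings = 0.01000 − 0.005002 = 0.005002 hr

Final: 0.005002 hr


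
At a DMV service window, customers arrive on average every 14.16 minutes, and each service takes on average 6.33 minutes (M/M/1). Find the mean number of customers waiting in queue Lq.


λ = 60/14.16 = 4.2373 /hr
μ = 60/6.33 = 9.4787 /hr
ρ = λ/μ = 4.2373/9.4787 = 0.4470
Lq = ρ²/(1−ρ) = 0.1998/0.5530 = 0.3614

Final: 0.3614


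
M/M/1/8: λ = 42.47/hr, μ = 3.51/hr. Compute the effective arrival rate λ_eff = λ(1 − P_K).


ρ = 12.0997; P_K = (1−ρ)ρ^8/(1−ρ^9) = 0.917353
λ_eff = λ(1 − P_K) = 42.47·(1 − 0.917353) = 42.47·0.082647 = 3.5100 /hr

Final: 3.5100 /hr


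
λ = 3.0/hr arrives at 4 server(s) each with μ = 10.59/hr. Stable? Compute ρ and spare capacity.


Total capacity cμ = 4·10.59 = 42.36/hr
ρ = λ/(cμ) = 3.0/42.36 = 0.07082
Stable ⇔ ρ < 1: YES
Spare capacity = cμ − λ = 42.36 − 3.0 = 39.36/hr

Final: ρ = 0.07082; stable; margin = 39.36/hr


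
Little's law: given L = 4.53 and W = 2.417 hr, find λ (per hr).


λ = L/W = 4.53/2.417 = 1.8742 /hr

Final: 1.8742 /hr


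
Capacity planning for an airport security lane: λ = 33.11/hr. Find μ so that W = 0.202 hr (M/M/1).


W = 1/(μ−λ) ⇒ μ − λ = 1/W = 1/0.202 = 4.9505
μ = λ + 1/W = 33.11 + 4.9505 = 38.0605 per hr

Final: 38.0605 /hr


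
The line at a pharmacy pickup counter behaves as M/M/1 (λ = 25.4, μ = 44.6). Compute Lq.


ρ = 25.4/44.6 = 0.5695
Lq = ρ²/(1−ρ) = 0.3243/0.4305 = 0.7534

Final: 0.7534


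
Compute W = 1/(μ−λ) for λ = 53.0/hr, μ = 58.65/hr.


W = 1/(μ−λ) = 1/(58.65 − 53.0) = 1/5.65 = 0.1770 hr

Final: 0.1770 hr


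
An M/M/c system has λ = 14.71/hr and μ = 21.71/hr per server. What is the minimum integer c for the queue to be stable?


Stability requires cμ > λ ⇔ c > λ/μ.
λ/μ = 14.71/21.71 = 0.6776
Minimum integer c = ⌊0.6776⌋ + 1 = 1
Check: 1·21.71 = 21.71 > 14.71, while 0·21.71 = 0.00 ≤ 14.71

Final: 1 servers


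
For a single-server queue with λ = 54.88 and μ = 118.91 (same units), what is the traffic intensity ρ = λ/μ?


ρ = λ/μ = 54.88/118.91 = 0.4615

Final: 0.4615


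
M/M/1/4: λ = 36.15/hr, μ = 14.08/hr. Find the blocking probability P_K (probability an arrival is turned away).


ρ = λ/μ = 36.15/14.08 = 2.5675
P_K = (1−ρ)ρ^K/(1−ρ^(K+1)) = (-1.5675·43.453282)/(1 − 111.565068)
= -68.111786/-110.565068 = 0.616033

Final: 0.616033


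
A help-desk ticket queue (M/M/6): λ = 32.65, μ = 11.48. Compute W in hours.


a = 2.8441; ρ = 0.4740; P₀ = 0.057481
Lq = P₀·a^c·ρ/(c!(1−ρ)²) = 0.07239
Wq = Lq/λ = 0.07239/32.65 = 0.002217 hr
W = Wq + 1/μ = 0.002217 + 0.08711 = 0.08933 hr

Final: 0.08933 hr


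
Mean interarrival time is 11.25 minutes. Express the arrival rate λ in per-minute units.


λ = 1/(interarrival time) in consistent units.
1 minute = 1 min, so λ = 1/11.25 = 0.08889 per minute

Final: 0.08889 /min


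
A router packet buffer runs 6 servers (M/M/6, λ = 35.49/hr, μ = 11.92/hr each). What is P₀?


a = λ/μ = 35.49/11.92 = 2.9773; ρ = a/c = 0.4962
Σ_{k=0}^{5} a^k/k! (terms k=0..5) = 1.00000 + 2.97735 + 4.43230 + 4.39884 + 3.27422 + 1.94970 = 18.03241
Tail: a^6/(6!(1−ρ)) = 696.59197/(720·0.5038) = 1.92048
P₀ = 1/(18.03241 + 1.92048) = 1/19.95289 = 0.050118

Final: 0.050118


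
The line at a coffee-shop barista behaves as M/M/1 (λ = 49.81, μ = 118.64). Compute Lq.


ρ = 49.81/118.64 = 0.4198
Lq = ρ²/(1−ρ) = 0.1763/0.5802 = 0.3038

Final: 0.3038


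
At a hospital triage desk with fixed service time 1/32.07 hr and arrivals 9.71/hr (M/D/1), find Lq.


ρ = 9.71/32.07 = 0.3028
M/D/1: Lq = ρ²/(2(1−ρ)) = 0.09167/(2·0.6972) = 0.06574

Final: 0.06574


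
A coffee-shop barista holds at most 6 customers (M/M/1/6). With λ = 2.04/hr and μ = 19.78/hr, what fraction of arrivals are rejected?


ρ = λ/μ = 2.04/19.78 = 0.1031
P_K = (1−ρ)ρ^K/(1−ρ^(K+1)) = (0.8969·0.000001203)/(1 − 0.0000001241)
= 0.000001079/1.000000 = 0.000001079

Final: 0.000001079


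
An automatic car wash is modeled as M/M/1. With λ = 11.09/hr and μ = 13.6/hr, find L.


ρ = λ/μ = 11.09/13.6 = 0.8154
L = ρ/(1−ρ) = 0.8154/(1 − 0.8154) = 0.8154/0.1846 = 4.4183

Final: 4.4183


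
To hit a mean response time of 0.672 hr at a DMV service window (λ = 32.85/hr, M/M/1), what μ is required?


W = 1/(μ−λ) ⇒ μ − λ = 1/W = 1/0.672 = 1.4881
μ = λ + 1/W = 32.85 + 1.4881 = 34.3381 per hr

Final: 34.3381 /hr


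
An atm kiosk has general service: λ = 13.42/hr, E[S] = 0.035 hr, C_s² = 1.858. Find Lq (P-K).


ρ = λ·E[S] = 13.42·0.035 = 0.4697
Lq = ρ²(1+C_s²)/(2(1−ρ)) = 0.2206·(1+1.858)/(2·0.5303)
= 0.2206·2.8580/1.0606 = 0.59450

Final: 0.59450


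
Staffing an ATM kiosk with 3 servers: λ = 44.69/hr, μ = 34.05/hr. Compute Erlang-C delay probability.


a = λ/μ = 1.3125; ρ = a/3 = 0.4375
P₀ = 0.260168 (from M/M/c formula)
C(c,a) = [a^c/(c!(1−ρ))]·P₀ = [2.26089/(6·0.5625)]·0.260168
= 0.66989·0.260168 = 0.174283

Final: 0.174283


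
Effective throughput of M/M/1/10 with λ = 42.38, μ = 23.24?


ρ = 1.8236; P_K = (1−ρ)ρ^10/(1−ρ^11) = 0.452238
λ_eff = λ(1 − P_K) = 42.38·(1 − 0.452238) = 42.38·0.547762 = 23.2142 /hr

Final: 23.2142 /hr


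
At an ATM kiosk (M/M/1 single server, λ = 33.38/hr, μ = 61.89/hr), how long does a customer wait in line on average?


ρ = 33.38/61.89 = 0.5393
Wq = ρ/(μ−λ) = 0.5393/(61.89 − 33.38) = 0.5393/28.51 = 0.01892 hr

Final: 0.01892 hr


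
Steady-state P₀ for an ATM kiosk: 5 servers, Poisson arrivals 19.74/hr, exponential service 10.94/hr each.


a = λ/μ = 19.74/10.94 = 1.8044; ρ = a/c = 0.3609
Σ_{k=0}^{4} a^k/k! (terms k=0..4) = 1.00000 + 1.80439 + 1.62791 + 0.97913 + 0.44168 = 5.85310
Tail: a^5/(5!(1−ρ)) = 19.12710/(120·0.6391) = 0.24939
P₀ = 1/(5.85310 + 0.24939) = 1/6.10249 = 0.163867

Final: 0.163867


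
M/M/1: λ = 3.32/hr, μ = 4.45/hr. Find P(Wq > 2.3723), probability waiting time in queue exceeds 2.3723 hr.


ρ = 3.32/4.45 = 0.7461
P(Wq > t) = ρ·e^{−(μ−λ)t} = 0.7461·e^{−2.6807}
= 0.7461·0.068515 = 0.051117

Final: 0.051117


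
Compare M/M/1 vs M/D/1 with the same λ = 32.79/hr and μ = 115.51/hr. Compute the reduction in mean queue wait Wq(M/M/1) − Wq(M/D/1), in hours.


ρ = 32.79/115.51 = 0.2839
Wq(M/M/1) = ρ/(μ−λ) = 0.2839/82.72 = 0.003432 hr
Wq(M/D/1) = ρ/(2(μ−λ)) = 0.001716 hr
Savings = 0.003432 − 0.001716 = 0.001716 hr

Final: 0.001716 hr


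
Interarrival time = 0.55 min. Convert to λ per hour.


λ = 1/(interarrival time) in consistent units.
1 hour = 60 min, so λ = 60/0.55 = 109.0909 per hour

Final: 109.0909 /hr


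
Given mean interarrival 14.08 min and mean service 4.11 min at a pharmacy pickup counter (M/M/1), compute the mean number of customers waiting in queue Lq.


λ = 60/14.08 = 4.2614 /hr
μ = 60/4.11 = 14.5985 /hr
ρ = λ/μ = 4.2614/14.5985 = 0.2919
Lq = ρ²/(1−ρ) = 0.08521/0.7081 = 0.1203

Final: 0.1203


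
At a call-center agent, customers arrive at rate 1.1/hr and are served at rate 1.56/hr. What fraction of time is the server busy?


ρ = λ/μ = 1.1/1.56 = 0.7051

Final: 0.7051


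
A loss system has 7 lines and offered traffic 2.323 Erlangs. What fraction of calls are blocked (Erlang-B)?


B(c,a) = (a^c/c!) / Σ_{k=0}^{c} a^k/k!
a^7/7! = 0.072429
Σ terms (k=0..7): 1.00000 + 2.32300 + 2.69816 + 2.08928 + 1.21335 + 0.56372 + 0.21825 + 0.07243 = 10.178197
B = 0.072429/10.178197 = 0.007116

Final: 0.007116


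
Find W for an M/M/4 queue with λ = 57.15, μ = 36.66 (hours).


a = 1.5589; ρ = 0.3897; P₀ = 0.207957
Lq = P₀·a^c·ρ/(c!(1−ρ)²) = 0.05355
Wq = Lq/λ = 0.05355/57.15 = 0.0009370 hr
W = Wq + 1/μ = 0.0009370 + 0.02728 = 0.02821 hr

Final: 0.02821 hr


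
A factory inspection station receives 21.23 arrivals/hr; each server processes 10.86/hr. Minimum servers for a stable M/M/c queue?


Stability requires cμ > λ ⇔ c > λ/μ.
λ/μ = 21.23/10.86 = 1.9549
Minimum integer c = ⌊1.9549⌋ + 1 = 2
Check: 2·10.86 = 21.72 > 21.23, while 1·10.86 = 10.86 ≤ 21.23

Final: 2 servers


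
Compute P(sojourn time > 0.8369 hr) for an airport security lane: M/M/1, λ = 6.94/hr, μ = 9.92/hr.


W ~ Exponential(μ−λ) for M/M/1.
μ − λ = 9.92 − 6.94 = 2.9800
P(W > t) = e^{−(μ−λ)t} = e^{−2.4940} = 0.082582

Final: 0.082582


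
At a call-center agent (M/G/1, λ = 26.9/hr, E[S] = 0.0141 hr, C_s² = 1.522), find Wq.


ρ = λ·E[S] = 26.9·0.0141 = 0.3793
E[S²] = E[S]²(1+C_s²) = 0.0141²·(1+1.522) = 0.0005014
Wq = λ·E[S²]/(2(1−ρ)) = 26.9·0.0005014/(2·0.6207) = 0.01086 hr

Final: 0.01086 hr


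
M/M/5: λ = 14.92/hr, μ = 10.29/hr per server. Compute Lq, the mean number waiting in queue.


a = λ/μ = 1.4500; ρ = a/5 = 0.2900
P₀ = 0.234271
Lq = P₀·a^c·ρ / (c!·(1−ρ)²) = 0.234271·6.40866·0.2900/(120·0.50411)
= 0.007197

Final: 0.007197


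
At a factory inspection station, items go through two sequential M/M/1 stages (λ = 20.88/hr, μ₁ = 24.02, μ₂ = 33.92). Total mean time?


Each node sees arrival rate λ = 20.88/hr (tandem ⇒ throughput preserved).
W₁ = 1/(μ₁−λ) = 1/(24.02−20.88) = 0.31847 hr
W₂ = 1/(μ₂−λ) = 1/(33.92−20.88) = 0.07669 hr
W_total = W₁ + W₂ = 0.31847 + 0.07669 = 0.39516 hr

Final: 0.39516 hr


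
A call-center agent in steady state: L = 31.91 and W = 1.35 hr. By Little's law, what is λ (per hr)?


λ = L/W = 31.91/1.35 = 23.6370 /hr

Final: 23.6370 /hr


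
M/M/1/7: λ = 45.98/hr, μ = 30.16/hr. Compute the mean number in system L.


ρ = 45.98/30.16 = 1.5245
L = ρ[1 − (K+1)ρ^K + Kρ^(K+1)] / [(1−ρ)(1−ρ^(K+1))]
Numerator: 1.5245·(1 − 8·19.140946 + 7·29.181058) = 79.489048
Denominator: (-0.5245)·(-28.181058) = 14.781974
L = 79.489048/14.781974 = 5.3774

Final: 5.3774


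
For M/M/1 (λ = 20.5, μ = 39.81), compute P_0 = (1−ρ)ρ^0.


ρ = 20.5/39.81 = 0.5149
P_n = (1−ρ)·ρ^n = (1 − 0.5149)·0.5149^0 = 0.4851·1.000000 = 0.485054

Final: 0.485054


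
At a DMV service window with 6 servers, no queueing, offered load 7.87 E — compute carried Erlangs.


B(6,7.87) = 0.382606 (Erlang-B)
Carried load = a(1 − B) = 7.87·(1 − 0.382606) = 7.87·0.617394 = 4.8589 E

Final: 4.8589 Erlangs


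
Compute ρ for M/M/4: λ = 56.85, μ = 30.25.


ρ = λ/(cμ) = 56.85/(4·30.25) = 56.85/121.00 = 0.4698

Final: 0.4698


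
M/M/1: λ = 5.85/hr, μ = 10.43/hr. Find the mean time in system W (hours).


W = 1/(μ−λ) = 1/(10.43 − 5.85) = 1/4.58 = 0.2183 hr

Final: 0.2183 hr


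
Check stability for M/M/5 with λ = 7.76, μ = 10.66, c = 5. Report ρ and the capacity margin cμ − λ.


Total capacity cμ = 5·10.66 = 53.30/hr
ρ = λ/(cμ) = 7.76/53.30 = 0.1456
Stable ⇔ ρ < 1: YES
Spare capacity = cμ − λ = 53.30 − 7.76 = 45.54/hr

Final: ρ = 0.1456; stable; margin = 45.54/hr


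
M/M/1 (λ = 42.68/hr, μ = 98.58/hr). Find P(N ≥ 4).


ρ = 42.68/98.58 = 0.4329
P(N ≥ n) = ρ^n = 0.4329^4 = 0.035135

Final: 0.035135


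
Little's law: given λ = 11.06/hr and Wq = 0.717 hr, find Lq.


Lq = λWq = 11.06·0.717 = 7.9300

Final: 7.9300


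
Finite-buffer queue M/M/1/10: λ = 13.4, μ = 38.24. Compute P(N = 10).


ρ = λ/μ = 13.4/38.24 = 0.3504
P_K = (1−ρ)ρ^K/(1−ρ^(K+1)) = (0.6496·0.00002792)/(1 − 0.000009783)
= 0.00001813/0.999990 = 0.00001813

Final: 0.00001813


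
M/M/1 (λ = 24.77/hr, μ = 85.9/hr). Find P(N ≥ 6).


ρ = 24.77/85.9 = 0.2884
P(N ≥ n) = ρ^n = 0.2884^6 = 0.0005749

Final: 0.0005749


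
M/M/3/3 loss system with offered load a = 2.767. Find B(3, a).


B(c,a) = (a^c/c!) / Σ_{k=0}^{c} a^k/k!
a^3/3! = 3.530825
Σ terms (k=0..3): 1.00000 + 2.76700 + 3.82814 + 3.53083 = 11.125970
B = 3.530825/11.125970 = 0.317350

Final: 0.317350


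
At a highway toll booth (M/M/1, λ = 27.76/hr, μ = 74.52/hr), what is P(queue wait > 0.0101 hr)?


ρ = 27.76/74.52 = 0.3725
P(Wq > t) = ρ·e^{−(μ−λ)t} = 0.3725·e^{−0.4723}
= 0.3725·0.623581 = 0.232295

Final: 0.232295


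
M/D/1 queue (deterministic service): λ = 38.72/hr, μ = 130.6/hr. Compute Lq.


ρ = 38.72/130.6 = 0.2965
M/D/1: Lq = ρ²/(2(1−ρ)) = 0.08790/(2·0.7035) = 0.06247

Final: 0.06247


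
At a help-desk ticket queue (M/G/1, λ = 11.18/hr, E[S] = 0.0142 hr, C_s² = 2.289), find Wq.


ρ = λ·E[S] = 11.18·0.0142 = 0.1588
E[S²] = E[S]²(1+C_s²) = 0.0142²·(1+2.289) = 0.0006632
Wq = λ·E[S²]/(2(1−ρ)) = 11.18·0.0006632/(2·0.8412) = 0.004407 hr

Final: 0.004407 hr


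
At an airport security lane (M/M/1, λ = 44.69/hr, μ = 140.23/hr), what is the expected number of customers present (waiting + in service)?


ρ = λ/μ = 44.69/140.23 = 0.3187
L = ρ/(1−ρ) = 0.3187/(1 − 0.3187) = 0.3187/0.6813 = 0.4678

Final: 0.4678
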